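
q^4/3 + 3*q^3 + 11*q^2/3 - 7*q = q*(q/3 + 1)*(q - 1)*(q + 7)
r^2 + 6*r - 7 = (r - 1)*(r + 7)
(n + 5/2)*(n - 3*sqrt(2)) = n^2 - 3*sqrt(2)*n + 5*n/2 - 15*sqrt(2)/2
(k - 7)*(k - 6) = k^2 - 13*k + 42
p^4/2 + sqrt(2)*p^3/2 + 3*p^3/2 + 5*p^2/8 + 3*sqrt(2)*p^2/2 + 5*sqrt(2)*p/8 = p*(p/2 + sqrt(2)/2)*(p + 1/2)*(p + 5/2)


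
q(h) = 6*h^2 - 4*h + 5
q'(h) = 12*h - 4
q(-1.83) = 32.41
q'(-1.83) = -25.96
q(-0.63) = 9.90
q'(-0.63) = -11.56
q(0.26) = 4.37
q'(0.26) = -0.88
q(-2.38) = 48.51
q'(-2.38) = -32.56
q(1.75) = 16.38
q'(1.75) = 17.00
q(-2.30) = 45.94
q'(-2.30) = -31.60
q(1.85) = 18.14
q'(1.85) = 18.20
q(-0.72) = 10.99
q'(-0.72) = -12.64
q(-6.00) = 245.00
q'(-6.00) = -76.00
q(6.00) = 197.00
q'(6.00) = 68.00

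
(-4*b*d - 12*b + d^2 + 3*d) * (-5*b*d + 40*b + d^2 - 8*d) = 20*b^2*d^2 - 100*b^2*d - 480*b^2 - 9*b*d^3 + 45*b*d^2 + 216*b*d + d^4 - 5*d^3 - 24*d^2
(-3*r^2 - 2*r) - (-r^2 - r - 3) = -2*r^2 - r + 3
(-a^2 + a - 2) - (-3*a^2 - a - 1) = 2*a^2 + 2*a - 1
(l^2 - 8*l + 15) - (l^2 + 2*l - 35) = 50 - 10*l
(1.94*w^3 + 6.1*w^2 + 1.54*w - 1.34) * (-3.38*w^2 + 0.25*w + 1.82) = -6.5572*w^5 - 20.133*w^4 - 0.1494*w^3 + 16.0162*w^2 + 2.4678*w - 2.4388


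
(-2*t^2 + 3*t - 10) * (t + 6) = -2*t^3 - 9*t^2 + 8*t - 60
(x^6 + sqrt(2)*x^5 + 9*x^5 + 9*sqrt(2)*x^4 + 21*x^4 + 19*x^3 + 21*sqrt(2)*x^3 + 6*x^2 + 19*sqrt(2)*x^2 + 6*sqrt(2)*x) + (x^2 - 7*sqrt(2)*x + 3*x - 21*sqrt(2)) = x^6 + sqrt(2)*x^5 + 9*x^5 + 9*sqrt(2)*x^4 + 21*x^4 + 19*x^3 + 21*sqrt(2)*x^3 + 7*x^2 + 19*sqrt(2)*x^2 - sqrt(2)*x + 3*x - 21*sqrt(2)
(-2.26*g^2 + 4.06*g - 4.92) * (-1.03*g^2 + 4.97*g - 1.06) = 2.3278*g^4 - 15.414*g^3 + 27.6414*g^2 - 28.756*g + 5.2152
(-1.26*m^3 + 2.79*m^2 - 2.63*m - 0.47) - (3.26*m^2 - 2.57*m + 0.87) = -1.26*m^3 - 0.47*m^2 - 0.0600000000000001*m - 1.34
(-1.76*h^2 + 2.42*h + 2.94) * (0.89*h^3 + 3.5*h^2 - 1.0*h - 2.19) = -1.5664*h^5 - 4.0062*h^4 + 12.8466*h^3 + 11.7244*h^2 - 8.2398*h - 6.4386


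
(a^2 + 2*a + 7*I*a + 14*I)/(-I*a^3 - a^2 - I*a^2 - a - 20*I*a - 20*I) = (I*a^2 + a*(-7 + 2*I) - 14)/(a^3 + a^2*(1 - I) + a*(20 - I) + 20)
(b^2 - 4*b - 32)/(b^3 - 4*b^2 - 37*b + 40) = (b + 4)/(b^2 + 4*b - 5)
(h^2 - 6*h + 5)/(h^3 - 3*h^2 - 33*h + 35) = (h - 5)/(h^2 - 2*h - 35)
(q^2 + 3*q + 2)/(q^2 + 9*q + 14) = (q + 1)/(q + 7)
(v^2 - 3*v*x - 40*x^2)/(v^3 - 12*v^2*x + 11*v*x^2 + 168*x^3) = (-v - 5*x)/(-v^2 + 4*v*x + 21*x^2)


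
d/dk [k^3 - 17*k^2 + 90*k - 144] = 3*k^2 - 34*k + 90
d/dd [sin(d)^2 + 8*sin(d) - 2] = 2*(sin(d) + 4)*cos(d)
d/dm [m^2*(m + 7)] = m*(3*m + 14)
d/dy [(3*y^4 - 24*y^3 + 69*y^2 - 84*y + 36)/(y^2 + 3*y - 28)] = 3*(2*y^5 + y^4 - 160*y^3 + 769*y^2 - 1312*y + 748)/(y^4 + 6*y^3 - 47*y^2 - 168*y + 784)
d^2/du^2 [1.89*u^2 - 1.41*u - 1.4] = 3.78000000000000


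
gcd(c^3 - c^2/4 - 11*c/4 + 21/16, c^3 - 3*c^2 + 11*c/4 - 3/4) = c^2 - 2*c + 3/4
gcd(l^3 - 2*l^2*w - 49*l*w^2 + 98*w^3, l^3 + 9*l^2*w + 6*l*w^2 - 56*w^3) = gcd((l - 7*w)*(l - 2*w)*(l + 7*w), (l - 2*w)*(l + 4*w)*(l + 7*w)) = -l^2 - 5*l*w + 14*w^2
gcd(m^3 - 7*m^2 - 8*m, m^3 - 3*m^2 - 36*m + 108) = 1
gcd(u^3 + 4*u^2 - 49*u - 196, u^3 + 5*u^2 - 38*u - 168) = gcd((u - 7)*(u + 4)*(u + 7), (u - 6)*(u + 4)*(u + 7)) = u^2 + 11*u + 28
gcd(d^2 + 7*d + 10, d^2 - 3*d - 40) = d + 5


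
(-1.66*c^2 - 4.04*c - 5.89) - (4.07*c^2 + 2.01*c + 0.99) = -5.73*c^2 - 6.05*c - 6.88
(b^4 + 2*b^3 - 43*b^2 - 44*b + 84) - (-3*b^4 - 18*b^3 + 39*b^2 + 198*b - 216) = 4*b^4 + 20*b^3 - 82*b^2 - 242*b + 300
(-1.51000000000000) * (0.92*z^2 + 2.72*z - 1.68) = -1.3892*z^2 - 4.1072*z + 2.5368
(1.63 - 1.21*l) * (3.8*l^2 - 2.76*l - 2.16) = -4.598*l^3 + 9.5336*l^2 - 1.8852*l - 3.5208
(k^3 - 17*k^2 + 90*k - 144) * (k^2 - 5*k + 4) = k^5 - 22*k^4 + 179*k^3 - 662*k^2 + 1080*k - 576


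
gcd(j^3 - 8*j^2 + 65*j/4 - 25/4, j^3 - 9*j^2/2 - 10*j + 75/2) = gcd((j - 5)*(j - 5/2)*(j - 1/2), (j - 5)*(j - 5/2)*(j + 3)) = j^2 - 15*j/2 + 25/2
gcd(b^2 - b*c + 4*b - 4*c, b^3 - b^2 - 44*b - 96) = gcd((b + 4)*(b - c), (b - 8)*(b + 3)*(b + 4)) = b + 4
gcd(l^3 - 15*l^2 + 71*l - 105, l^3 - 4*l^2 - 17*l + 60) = l^2 - 8*l + 15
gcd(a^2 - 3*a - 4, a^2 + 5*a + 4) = a + 1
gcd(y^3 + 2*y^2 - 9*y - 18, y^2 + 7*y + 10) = y + 2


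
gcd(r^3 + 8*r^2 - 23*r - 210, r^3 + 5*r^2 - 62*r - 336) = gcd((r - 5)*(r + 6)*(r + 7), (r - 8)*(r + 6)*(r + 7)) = r^2 + 13*r + 42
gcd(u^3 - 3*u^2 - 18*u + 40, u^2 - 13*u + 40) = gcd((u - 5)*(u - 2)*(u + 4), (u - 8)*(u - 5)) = u - 5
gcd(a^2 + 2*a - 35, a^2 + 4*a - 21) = a + 7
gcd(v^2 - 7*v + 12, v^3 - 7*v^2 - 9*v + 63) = v - 3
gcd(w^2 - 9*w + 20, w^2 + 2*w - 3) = 1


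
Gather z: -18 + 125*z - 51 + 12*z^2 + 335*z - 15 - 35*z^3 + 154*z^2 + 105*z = -35*z^3 + 166*z^2 + 565*z - 84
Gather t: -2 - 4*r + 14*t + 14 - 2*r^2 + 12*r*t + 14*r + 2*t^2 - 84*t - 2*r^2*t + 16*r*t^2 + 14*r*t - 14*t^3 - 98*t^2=-2*r^2 + 10*r - 14*t^3 + t^2*(16*r - 96) + t*(-2*r^2 + 26*r - 70) + 12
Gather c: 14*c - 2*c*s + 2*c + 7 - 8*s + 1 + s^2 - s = c*(16 - 2*s) + s^2 - 9*s + 8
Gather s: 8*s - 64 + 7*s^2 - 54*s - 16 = 7*s^2 - 46*s - 80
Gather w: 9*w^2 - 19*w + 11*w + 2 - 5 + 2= 9*w^2 - 8*w - 1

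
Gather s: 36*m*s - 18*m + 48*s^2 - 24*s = -18*m + 48*s^2 + s*(36*m - 24)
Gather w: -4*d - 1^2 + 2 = 1 - 4*d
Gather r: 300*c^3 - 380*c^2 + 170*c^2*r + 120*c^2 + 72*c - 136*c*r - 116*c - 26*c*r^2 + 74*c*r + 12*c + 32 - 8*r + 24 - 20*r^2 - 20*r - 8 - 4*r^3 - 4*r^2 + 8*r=300*c^3 - 260*c^2 - 32*c - 4*r^3 + r^2*(-26*c - 24) + r*(170*c^2 - 62*c - 20) + 48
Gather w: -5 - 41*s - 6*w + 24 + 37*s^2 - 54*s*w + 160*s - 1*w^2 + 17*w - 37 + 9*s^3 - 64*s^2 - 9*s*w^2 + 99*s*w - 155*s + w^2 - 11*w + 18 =9*s^3 - 27*s^2 - 9*s*w^2 + 45*s*w - 36*s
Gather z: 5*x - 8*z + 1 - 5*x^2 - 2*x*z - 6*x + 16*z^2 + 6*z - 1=-5*x^2 - x + 16*z^2 + z*(-2*x - 2)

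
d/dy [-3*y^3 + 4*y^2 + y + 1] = -9*y^2 + 8*y + 1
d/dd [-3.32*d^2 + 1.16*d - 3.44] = 1.16 - 6.64*d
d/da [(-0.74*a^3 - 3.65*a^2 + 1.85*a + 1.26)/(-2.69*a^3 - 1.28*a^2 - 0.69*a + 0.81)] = (-8.88178419700125e-16*a^5 - 8.8713*a^4 + 10.9742*a^3 + 13.2565*a^2 - 2.6874*a + 2.3679)/(7.2361*a^6 + 6.8864*a^5 + 5.3506*a^4 - 2.5914*a^3 - 1.5975*a^2 - 1.1178*a + 0.6561)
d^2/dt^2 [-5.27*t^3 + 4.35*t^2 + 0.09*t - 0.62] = 8.7 - 31.62*t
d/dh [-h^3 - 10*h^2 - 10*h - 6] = -3*h^2 - 20*h - 10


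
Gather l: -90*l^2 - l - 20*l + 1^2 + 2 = -90*l^2 - 21*l + 3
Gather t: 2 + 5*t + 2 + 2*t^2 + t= 2*t^2 + 6*t + 4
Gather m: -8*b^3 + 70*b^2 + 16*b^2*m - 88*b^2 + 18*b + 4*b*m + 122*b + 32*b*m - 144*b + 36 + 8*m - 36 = -8*b^3 - 18*b^2 - 4*b + m*(16*b^2 + 36*b + 8)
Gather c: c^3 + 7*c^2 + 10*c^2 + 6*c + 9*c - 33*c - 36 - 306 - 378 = c^3 + 17*c^2 - 18*c - 720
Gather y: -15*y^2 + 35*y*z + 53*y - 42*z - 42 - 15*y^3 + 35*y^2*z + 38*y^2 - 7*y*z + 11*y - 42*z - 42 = -15*y^3 + y^2*(35*z + 23) + y*(28*z + 64) - 84*z - 84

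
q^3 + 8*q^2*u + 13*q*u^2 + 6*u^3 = (q + u)^2*(q + 6*u)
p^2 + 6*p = p*(p + 6)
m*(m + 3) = m^2 + 3*m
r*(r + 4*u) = r^2 + 4*r*u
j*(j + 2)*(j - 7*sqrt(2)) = j^3 - 7*sqrt(2)*j^2 + 2*j^2 - 14*sqrt(2)*j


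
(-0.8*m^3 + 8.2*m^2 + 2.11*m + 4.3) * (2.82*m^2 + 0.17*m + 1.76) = -2.256*m^5 + 22.988*m^4 + 5.9362*m^3 + 26.9167*m^2 + 4.4446*m + 7.568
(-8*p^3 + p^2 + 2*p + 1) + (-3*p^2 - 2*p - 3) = -8*p^3 - 2*p^2 - 2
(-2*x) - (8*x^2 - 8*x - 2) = -8*x^2 + 6*x + 2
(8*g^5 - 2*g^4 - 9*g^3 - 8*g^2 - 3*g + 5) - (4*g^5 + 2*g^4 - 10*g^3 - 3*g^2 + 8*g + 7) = 4*g^5 - 4*g^4 + g^3 - 5*g^2 - 11*g - 2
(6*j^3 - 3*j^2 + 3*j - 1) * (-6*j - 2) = -36*j^4 + 6*j^3 - 12*j^2 + 2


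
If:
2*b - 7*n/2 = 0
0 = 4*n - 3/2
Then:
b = 21/32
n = 3/8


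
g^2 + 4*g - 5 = (g - 1)*(g + 5)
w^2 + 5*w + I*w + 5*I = (w + 5)*(w + I)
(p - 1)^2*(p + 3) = p^3 + p^2 - 5*p + 3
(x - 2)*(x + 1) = x^2 - x - 2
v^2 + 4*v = v*(v + 4)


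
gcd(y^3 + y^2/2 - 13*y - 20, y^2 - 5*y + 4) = y - 4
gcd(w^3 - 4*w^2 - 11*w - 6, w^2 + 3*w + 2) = w + 1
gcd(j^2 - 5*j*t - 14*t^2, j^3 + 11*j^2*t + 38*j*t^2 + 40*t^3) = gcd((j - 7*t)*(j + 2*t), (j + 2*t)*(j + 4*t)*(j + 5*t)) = j + 2*t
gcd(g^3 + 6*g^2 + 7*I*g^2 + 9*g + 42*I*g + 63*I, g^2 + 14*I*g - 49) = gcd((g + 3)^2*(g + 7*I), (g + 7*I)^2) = g + 7*I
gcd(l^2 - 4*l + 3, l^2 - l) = l - 1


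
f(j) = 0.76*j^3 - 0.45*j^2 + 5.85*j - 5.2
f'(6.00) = 82.53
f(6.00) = 177.86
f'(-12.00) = 344.97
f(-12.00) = -1453.48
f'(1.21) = 8.10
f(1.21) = 2.57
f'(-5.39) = 76.94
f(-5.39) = -168.81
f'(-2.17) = 18.54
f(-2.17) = -27.78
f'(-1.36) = 11.29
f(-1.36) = -15.90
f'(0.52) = 6.00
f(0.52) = -2.17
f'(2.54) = 18.27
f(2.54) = 19.21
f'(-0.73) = 7.72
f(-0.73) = -10.01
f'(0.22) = 5.76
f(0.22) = -3.93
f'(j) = 2.28*j^2 - 0.9*j + 5.85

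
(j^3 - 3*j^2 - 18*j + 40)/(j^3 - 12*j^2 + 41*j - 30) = (j^2 + 2*j - 8)/(j^2 - 7*j + 6)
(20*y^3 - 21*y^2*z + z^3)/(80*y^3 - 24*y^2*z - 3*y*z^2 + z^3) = (y - z)/(4*y - z)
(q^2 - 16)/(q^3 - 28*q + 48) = (q + 4)/(q^2 + 4*q - 12)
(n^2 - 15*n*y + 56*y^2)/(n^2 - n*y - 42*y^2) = (n - 8*y)/(n + 6*y)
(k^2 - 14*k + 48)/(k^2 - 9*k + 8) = (k - 6)/(k - 1)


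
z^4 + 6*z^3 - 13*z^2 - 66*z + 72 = (z - 3)*(z - 1)*(z + 4)*(z + 6)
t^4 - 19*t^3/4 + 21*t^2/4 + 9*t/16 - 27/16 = (t - 3)*(t - 3/2)*(t - 3/4)*(t + 1/2)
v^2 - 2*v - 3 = (v - 3)*(v + 1)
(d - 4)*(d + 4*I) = d^2 - 4*d + 4*I*d - 16*I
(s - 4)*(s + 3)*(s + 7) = s^3 + 6*s^2 - 19*s - 84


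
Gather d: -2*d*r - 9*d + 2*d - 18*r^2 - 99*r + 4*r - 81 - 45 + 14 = d*(-2*r - 7) - 18*r^2 - 95*r - 112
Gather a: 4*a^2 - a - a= 4*a^2 - 2*a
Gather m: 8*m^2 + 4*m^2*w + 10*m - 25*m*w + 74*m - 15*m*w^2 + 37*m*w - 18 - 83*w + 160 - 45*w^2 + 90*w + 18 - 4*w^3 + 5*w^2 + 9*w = m^2*(4*w + 8) + m*(-15*w^2 + 12*w + 84) - 4*w^3 - 40*w^2 + 16*w + 160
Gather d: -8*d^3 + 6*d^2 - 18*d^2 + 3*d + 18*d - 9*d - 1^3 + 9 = -8*d^3 - 12*d^2 + 12*d + 8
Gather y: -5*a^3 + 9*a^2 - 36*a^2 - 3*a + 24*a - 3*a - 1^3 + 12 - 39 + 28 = -5*a^3 - 27*a^2 + 18*a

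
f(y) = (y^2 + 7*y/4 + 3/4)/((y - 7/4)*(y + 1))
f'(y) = (2*y + 7/4)/((y - 7/4)*(y + 1)) - (y^2 + 7*y/4 + 3/4)/((y - 7/4)*(y + 1)^2) - (y^2 + 7*y/4 + 3/4)/((y - 7/4)^2*(y + 1)) = -40/(16*y^2 - 56*y + 49)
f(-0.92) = 0.06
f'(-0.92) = -0.35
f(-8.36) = 0.75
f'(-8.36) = -0.02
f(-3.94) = 0.56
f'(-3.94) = -0.08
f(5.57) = 1.65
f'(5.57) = -0.17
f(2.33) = 5.31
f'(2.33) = -7.43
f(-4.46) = 0.60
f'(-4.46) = -0.06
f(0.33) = -0.76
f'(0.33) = -1.24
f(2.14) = 7.41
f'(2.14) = -16.44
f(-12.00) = 0.82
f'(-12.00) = -0.01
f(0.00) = -0.43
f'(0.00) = -0.82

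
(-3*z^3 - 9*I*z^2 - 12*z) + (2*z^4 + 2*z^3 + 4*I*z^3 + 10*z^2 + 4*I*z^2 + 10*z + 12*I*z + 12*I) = 2*z^4 - z^3 + 4*I*z^3 + 10*z^2 - 5*I*z^2 - 2*z + 12*I*z + 12*I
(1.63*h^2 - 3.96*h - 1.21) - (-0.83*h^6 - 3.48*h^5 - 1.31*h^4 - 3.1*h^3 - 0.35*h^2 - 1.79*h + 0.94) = 0.83*h^6 + 3.48*h^5 + 1.31*h^4 + 3.1*h^3 + 1.98*h^2 - 2.17*h - 2.15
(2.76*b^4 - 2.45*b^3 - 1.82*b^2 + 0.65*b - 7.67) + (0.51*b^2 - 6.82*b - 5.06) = 2.76*b^4 - 2.45*b^3 - 1.31*b^2 - 6.17*b - 12.73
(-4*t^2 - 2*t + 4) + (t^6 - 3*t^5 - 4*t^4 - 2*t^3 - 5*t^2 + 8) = t^6 - 3*t^5 - 4*t^4 - 2*t^3 - 9*t^2 - 2*t + 12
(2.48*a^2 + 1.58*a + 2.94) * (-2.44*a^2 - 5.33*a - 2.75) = -6.0512*a^4 - 17.0736*a^3 - 22.415*a^2 - 20.0152*a - 8.085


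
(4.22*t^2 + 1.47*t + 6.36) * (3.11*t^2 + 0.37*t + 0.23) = 13.1242*t^4 + 6.1331*t^3 + 21.2941*t^2 + 2.6913*t + 1.4628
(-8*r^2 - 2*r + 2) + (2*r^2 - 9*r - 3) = -6*r^2 - 11*r - 1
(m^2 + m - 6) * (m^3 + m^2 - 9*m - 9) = m^5 + 2*m^4 - 14*m^3 - 24*m^2 + 45*m + 54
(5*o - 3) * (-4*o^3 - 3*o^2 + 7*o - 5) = -20*o^4 - 3*o^3 + 44*o^2 - 46*o + 15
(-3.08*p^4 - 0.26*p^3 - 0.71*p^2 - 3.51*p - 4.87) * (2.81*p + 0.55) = -8.6548*p^5 - 2.4246*p^4 - 2.1381*p^3 - 10.2536*p^2 - 15.6152*p - 2.6785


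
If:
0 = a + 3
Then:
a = -3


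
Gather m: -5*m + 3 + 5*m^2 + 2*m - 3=5*m^2 - 3*m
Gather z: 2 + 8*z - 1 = 8*z + 1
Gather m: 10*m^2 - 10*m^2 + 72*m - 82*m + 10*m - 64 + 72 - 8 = 0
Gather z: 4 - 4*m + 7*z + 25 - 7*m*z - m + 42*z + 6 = -5*m + z*(49 - 7*m) + 35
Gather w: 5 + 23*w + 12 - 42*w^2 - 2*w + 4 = -42*w^2 + 21*w + 21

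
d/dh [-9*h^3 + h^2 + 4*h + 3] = -27*h^2 + 2*h + 4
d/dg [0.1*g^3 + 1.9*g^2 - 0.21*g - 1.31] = 0.3*g^2 + 3.8*g - 0.21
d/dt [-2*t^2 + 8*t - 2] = 8 - 4*t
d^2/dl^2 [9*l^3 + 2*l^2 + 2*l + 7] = 54*l + 4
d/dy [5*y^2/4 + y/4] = 5*y/2 + 1/4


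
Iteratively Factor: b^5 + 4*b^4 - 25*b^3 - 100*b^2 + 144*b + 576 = (b + 4)*(b^4 - 25*b^2 + 144) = (b + 4)^2*(b^3 - 4*b^2 - 9*b + 36) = (b - 3)*(b + 4)^2*(b^2 - b - 12) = (b - 3)*(b + 3)*(b + 4)^2*(b - 4)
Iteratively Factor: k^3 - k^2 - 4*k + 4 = (k + 2)*(k^2 - 3*k + 2) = (k - 1)*(k + 2)*(k - 2)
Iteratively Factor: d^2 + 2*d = (d)*(d + 2)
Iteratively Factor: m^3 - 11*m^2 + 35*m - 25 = (m - 5)*(m^2 - 6*m + 5) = (m - 5)*(m - 1)*(m - 5)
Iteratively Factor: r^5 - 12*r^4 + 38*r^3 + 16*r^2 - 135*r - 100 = (r - 4)*(r^4 - 8*r^3 + 6*r^2 + 40*r + 25) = (r - 4)*(r + 1)*(r^3 - 9*r^2 + 15*r + 25) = (r - 5)*(r - 4)*(r + 1)*(r^2 - 4*r - 5) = (r - 5)*(r - 4)*(r + 1)^2*(r - 5)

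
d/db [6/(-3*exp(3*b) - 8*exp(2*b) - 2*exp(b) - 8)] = (54*exp(2*b) + 96*exp(b) + 12)*exp(b)/(3*exp(3*b) + 8*exp(2*b) + 2*exp(b) + 8)^2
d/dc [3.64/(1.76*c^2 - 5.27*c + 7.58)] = (19.1828 - 12.8128*c)/(1.76*c^2 - 5.27*c + 7.58)^2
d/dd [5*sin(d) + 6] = 5*cos(d)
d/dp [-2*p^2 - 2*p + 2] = -4*p - 2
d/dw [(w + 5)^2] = 2*w + 10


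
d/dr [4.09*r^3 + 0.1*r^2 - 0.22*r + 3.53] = 12.27*r^2 + 0.2*r - 0.22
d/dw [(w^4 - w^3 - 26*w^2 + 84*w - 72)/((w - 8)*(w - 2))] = (2*w^3 - 23*w^2 - 16*w + 156)/(w^2 - 16*w + 64)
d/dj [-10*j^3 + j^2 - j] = -30*j^2 + 2*j - 1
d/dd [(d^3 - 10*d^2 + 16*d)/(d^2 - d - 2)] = (d^2 + 2*d - 8)/(d^2 + 2*d + 1)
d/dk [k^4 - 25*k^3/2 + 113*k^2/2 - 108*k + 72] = 4*k^3 - 75*k^2/2 + 113*k - 108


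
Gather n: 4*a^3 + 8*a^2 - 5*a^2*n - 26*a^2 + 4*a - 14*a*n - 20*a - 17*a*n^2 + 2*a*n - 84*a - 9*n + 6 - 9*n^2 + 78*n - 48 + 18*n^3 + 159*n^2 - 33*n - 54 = 4*a^3 - 18*a^2 - 100*a + 18*n^3 + n^2*(150 - 17*a) + n*(-5*a^2 - 12*a + 36) - 96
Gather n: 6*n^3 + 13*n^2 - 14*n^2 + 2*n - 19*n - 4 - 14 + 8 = 6*n^3 - n^2 - 17*n - 10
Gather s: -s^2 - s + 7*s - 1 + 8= -s^2 + 6*s + 7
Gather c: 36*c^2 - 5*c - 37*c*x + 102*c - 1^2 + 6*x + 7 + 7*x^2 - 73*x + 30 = 36*c^2 + c*(97 - 37*x) + 7*x^2 - 67*x + 36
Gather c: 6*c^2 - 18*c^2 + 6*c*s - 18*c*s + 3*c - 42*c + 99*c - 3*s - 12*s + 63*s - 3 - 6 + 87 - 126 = -12*c^2 + c*(60 - 12*s) + 48*s - 48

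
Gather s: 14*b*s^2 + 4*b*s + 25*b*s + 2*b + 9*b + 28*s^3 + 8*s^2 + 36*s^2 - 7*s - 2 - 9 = 11*b + 28*s^3 + s^2*(14*b + 44) + s*(29*b - 7) - 11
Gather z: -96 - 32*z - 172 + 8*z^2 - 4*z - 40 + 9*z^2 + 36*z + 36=17*z^2 - 272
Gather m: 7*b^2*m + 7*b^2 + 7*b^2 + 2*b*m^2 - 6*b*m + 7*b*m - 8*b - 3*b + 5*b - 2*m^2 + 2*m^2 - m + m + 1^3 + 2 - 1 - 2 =14*b^2 + 2*b*m^2 - 6*b + m*(7*b^2 + b)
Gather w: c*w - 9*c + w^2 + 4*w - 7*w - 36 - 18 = -9*c + w^2 + w*(c - 3) - 54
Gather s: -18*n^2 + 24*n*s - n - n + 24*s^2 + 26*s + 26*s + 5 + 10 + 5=-18*n^2 - 2*n + 24*s^2 + s*(24*n + 52) + 20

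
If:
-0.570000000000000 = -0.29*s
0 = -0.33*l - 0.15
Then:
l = -0.45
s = 1.97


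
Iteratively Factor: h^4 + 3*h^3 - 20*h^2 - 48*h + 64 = (h + 4)*(h^3 - h^2 - 16*h + 16) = (h - 4)*(h + 4)*(h^2 + 3*h - 4) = (h - 4)*(h - 1)*(h + 4)*(h + 4)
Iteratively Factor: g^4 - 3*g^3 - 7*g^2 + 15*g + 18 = (g - 3)*(g^3 - 7*g - 6) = (g - 3)^2*(g^2 + 3*g + 2) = (g - 3)^2*(g + 2)*(g + 1)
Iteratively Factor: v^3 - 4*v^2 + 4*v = (v - 2)*(v^2 - 2*v) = (v - 2)^2*(v)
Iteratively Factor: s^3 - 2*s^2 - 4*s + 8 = (s - 2)*(s^2 - 4) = (s - 2)*(s + 2)*(s - 2)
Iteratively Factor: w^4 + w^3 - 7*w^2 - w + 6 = (w + 3)*(w^3 - 2*w^2 - w + 2) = (w - 1)*(w + 3)*(w^2 - w - 2) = (w - 2)*(w - 1)*(w + 3)*(w + 1)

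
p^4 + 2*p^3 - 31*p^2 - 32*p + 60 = (p - 5)*(p - 1)*(p + 2)*(p + 6)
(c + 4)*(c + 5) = c^2 + 9*c + 20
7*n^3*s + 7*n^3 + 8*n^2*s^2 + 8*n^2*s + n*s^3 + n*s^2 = (n + s)*(7*n + s)*(n*s + n)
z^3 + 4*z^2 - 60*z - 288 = (z - 8)*(z + 6)^2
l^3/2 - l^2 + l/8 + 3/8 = (l/2 + 1/4)*(l - 3/2)*(l - 1)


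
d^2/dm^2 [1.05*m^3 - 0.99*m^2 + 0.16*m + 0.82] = 6.3*m - 1.98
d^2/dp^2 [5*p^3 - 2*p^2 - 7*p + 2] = 30*p - 4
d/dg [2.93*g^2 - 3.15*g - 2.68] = 5.86*g - 3.15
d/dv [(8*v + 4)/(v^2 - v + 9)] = 4*(-2*v^2 - 2*v + 19)/(v^4 - 2*v^3 + 19*v^2 - 18*v + 81)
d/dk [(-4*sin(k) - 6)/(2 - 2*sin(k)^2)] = 2*(-3*sin(k) + cos(k)^2 - 2)/cos(k)^3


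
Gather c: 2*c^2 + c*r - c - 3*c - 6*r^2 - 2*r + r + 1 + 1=2*c^2 + c*(r - 4) - 6*r^2 - r + 2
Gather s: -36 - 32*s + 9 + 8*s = -24*s - 27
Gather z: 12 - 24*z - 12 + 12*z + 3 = 3 - 12*z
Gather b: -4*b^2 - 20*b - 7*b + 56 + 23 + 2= -4*b^2 - 27*b + 81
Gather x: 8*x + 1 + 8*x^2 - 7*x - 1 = 8*x^2 + x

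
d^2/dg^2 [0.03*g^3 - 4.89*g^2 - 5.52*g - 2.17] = 0.18*g - 9.78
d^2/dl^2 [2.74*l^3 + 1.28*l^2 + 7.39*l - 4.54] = 16.44*l + 2.56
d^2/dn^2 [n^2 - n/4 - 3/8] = 2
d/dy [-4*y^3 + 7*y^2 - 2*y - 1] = -12*y^2 + 14*y - 2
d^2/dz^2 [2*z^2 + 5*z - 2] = 4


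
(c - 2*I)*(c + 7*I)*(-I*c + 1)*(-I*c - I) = -c^4 - c^3 - 6*I*c^3 - 9*c^2 - 6*I*c^2 - 9*c - 14*I*c - 14*I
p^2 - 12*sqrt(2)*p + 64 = (p - 8*sqrt(2))*(p - 4*sqrt(2))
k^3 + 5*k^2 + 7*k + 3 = (k + 1)^2*(k + 3)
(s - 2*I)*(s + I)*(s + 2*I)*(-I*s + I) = -I*s^4 + s^3 + I*s^3 - s^2 - 4*I*s^2 + 4*s + 4*I*s - 4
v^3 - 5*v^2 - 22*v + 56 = (v - 7)*(v - 2)*(v + 4)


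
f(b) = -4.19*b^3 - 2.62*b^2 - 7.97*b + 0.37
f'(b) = -12.57*b^2 - 5.24*b - 7.97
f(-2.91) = 104.63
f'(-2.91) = -99.17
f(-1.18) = 13.01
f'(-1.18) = -19.29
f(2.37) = -89.01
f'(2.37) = -90.99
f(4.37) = -434.16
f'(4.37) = -270.92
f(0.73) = -8.47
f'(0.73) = -18.49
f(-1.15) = 12.44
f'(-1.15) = -18.57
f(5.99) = -1041.90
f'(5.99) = -490.37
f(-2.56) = 73.90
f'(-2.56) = -76.93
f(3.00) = -160.25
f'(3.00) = -136.82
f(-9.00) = 2914.39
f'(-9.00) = -978.98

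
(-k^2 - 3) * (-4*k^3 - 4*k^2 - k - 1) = 4*k^5 + 4*k^4 + 13*k^3 + 13*k^2 + 3*k + 3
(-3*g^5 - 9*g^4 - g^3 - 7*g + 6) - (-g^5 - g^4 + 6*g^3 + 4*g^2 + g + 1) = -2*g^5 - 8*g^4 - 7*g^3 - 4*g^2 - 8*g + 5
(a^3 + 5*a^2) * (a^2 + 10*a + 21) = a^5 + 15*a^4 + 71*a^3 + 105*a^2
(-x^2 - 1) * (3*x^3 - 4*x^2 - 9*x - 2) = -3*x^5 + 4*x^4 + 6*x^3 + 6*x^2 + 9*x + 2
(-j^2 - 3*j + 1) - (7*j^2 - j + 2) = -8*j^2 - 2*j - 1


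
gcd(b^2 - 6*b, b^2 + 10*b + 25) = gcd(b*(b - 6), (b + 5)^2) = 1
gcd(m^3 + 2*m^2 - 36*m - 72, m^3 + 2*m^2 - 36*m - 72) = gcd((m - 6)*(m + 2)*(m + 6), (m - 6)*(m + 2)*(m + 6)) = m^3 + 2*m^2 - 36*m - 72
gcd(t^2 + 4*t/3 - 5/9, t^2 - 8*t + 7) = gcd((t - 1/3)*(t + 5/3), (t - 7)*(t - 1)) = 1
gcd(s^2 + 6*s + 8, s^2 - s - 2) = 1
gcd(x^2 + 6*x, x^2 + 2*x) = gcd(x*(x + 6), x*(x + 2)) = x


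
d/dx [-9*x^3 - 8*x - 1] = -27*x^2 - 8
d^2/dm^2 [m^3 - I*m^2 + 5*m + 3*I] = 6*m - 2*I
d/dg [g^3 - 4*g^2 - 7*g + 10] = 3*g^2 - 8*g - 7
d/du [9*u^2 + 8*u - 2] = 18*u + 8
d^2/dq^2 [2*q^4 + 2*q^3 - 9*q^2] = 24*q^2 + 12*q - 18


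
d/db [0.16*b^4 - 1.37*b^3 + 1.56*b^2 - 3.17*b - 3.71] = 0.64*b^3 - 4.11*b^2 + 3.12*b - 3.17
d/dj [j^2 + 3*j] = 2*j + 3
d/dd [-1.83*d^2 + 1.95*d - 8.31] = 1.95 - 3.66*d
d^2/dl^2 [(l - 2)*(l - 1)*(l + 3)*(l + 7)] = 12*l^2 + 42*l - 14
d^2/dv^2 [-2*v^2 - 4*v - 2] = -4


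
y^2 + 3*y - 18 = (y - 3)*(y + 6)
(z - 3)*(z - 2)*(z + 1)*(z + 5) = z^4 + z^3 - 19*z^2 + 11*z + 30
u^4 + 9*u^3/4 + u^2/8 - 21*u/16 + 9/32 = (u - 1/2)*(u - 1/4)*(u + 3/2)^2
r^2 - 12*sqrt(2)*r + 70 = (r - 7*sqrt(2))*(r - 5*sqrt(2))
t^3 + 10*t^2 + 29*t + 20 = (t + 1)*(t + 4)*(t + 5)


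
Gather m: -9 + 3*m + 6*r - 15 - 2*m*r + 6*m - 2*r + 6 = m*(9 - 2*r) + 4*r - 18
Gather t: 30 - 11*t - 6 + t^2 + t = t^2 - 10*t + 24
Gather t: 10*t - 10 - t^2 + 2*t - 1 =-t^2 + 12*t - 11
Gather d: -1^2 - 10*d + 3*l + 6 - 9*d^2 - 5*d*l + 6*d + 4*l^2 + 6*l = -9*d^2 + d*(-5*l - 4) + 4*l^2 + 9*l + 5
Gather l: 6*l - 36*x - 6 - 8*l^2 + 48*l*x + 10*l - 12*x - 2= -8*l^2 + l*(48*x + 16) - 48*x - 8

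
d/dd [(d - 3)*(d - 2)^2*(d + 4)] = 4*d^3 - 9*d^2 - 24*d + 52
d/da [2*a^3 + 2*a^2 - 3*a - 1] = 6*a^2 + 4*a - 3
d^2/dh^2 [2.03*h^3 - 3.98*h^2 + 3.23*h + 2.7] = 12.18*h - 7.96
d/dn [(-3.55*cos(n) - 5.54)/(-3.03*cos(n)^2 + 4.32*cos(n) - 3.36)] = (10.7565*cos(n)^2 + 33.5724*cos(n) - 35.8608)*sin(n)/(9.1809*cos(n)^4 - 26.1792*cos(n)^3 + 39.024*cos(n)^2 - 29.0304*cos(n) + 11.2896)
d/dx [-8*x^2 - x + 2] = -16*x - 1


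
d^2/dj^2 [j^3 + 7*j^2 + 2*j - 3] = 6*j + 14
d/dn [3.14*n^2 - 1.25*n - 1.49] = 6.28*n - 1.25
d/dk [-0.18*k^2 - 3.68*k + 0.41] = -0.36*k - 3.68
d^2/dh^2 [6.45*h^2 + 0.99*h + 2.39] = 12.9000000000000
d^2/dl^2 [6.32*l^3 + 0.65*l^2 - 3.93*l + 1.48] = 37.92*l + 1.3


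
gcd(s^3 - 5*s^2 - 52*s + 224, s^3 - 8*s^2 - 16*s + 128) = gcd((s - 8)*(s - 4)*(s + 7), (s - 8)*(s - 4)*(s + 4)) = s^2 - 12*s + 32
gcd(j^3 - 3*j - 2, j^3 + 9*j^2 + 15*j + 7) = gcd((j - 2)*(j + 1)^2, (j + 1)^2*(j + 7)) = j^2 + 2*j + 1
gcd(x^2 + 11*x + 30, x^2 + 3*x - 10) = x + 5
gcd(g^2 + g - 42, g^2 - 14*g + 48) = g - 6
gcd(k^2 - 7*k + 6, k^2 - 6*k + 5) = k - 1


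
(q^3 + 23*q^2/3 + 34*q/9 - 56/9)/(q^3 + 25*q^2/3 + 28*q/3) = (q - 2/3)/q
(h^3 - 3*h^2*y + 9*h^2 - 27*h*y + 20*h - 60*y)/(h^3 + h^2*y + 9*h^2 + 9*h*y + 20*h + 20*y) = (h - 3*y)/(h + y)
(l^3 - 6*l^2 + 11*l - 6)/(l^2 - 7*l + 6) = (l^2 - 5*l + 6)/(l - 6)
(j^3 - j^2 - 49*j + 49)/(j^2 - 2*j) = (j^3 - j^2 - 49*j + 49)/(j*(j - 2))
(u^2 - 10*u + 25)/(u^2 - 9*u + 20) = (u - 5)/(u - 4)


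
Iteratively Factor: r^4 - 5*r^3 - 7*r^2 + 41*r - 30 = (r - 2)*(r^3 - 3*r^2 - 13*r + 15) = (r - 5)*(r - 2)*(r^2 + 2*r - 3) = (r - 5)*(r - 2)*(r + 3)*(r - 1)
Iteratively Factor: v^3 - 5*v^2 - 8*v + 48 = (v - 4)*(v^2 - v - 12) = (v - 4)*(v + 3)*(v - 4)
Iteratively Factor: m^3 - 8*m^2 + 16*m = (m - 4)*(m^2 - 4*m) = m*(m - 4)*(m - 4)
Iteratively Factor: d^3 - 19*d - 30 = (d - 5)*(d^2 + 5*d + 6) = (d - 5)*(d + 2)*(d + 3)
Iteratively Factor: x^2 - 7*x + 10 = (x - 2)*(x - 5)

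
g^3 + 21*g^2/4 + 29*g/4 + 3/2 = (g + 1/4)*(g + 2)*(g + 3)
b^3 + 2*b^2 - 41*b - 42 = (b - 6)*(b + 1)*(b + 7)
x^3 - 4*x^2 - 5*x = x*(x - 5)*(x + 1)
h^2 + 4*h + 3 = (h + 1)*(h + 3)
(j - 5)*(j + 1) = j^2 - 4*j - 5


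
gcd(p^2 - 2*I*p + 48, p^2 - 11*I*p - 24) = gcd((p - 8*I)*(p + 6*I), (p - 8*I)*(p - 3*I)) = p - 8*I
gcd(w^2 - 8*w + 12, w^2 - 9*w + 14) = w - 2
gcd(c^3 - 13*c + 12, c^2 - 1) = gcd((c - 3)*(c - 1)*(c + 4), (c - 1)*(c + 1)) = c - 1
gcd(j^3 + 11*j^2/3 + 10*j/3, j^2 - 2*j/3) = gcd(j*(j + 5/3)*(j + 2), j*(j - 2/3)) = j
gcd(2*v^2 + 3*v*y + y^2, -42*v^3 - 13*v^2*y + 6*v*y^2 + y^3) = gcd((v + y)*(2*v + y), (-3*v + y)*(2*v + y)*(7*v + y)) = 2*v + y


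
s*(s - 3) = s^2 - 3*s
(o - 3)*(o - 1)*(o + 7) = o^3 + 3*o^2 - 25*o + 21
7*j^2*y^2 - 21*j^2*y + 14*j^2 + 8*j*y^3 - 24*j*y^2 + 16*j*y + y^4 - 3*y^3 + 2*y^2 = (j + y)*(7*j + y)*(y - 2)*(y - 1)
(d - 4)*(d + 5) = d^2 + d - 20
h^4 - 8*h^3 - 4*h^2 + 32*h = h*(h - 8)*(h - 2)*(h + 2)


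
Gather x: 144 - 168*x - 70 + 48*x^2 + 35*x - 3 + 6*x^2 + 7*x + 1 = 54*x^2 - 126*x + 72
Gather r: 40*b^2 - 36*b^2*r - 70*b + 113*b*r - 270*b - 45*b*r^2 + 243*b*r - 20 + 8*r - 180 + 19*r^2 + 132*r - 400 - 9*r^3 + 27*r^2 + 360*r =40*b^2 - 340*b - 9*r^3 + r^2*(46 - 45*b) + r*(-36*b^2 + 356*b + 500) - 600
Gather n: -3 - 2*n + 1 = -2*n - 2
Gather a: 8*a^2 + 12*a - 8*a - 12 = 8*a^2 + 4*a - 12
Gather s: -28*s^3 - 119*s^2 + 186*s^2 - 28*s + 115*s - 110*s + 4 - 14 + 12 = -28*s^3 + 67*s^2 - 23*s + 2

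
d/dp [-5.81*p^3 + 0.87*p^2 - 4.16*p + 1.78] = -17.43*p^2 + 1.74*p - 4.16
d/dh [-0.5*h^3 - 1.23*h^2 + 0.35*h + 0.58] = -1.5*h^2 - 2.46*h + 0.35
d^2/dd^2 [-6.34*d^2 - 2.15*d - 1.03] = -12.6800000000000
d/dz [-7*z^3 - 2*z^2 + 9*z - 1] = -21*z^2 - 4*z + 9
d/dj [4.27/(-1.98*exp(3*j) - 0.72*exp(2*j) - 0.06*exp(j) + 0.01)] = (25.3638*exp(2*j) + 6.1488*exp(j) + 0.2562)*exp(j)/(1.98*exp(3*j) + 0.72*exp(2*j) + 0.06*exp(j) - 0.01)^2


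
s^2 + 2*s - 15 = (s - 3)*(s + 5)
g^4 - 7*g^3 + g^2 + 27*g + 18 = (g - 6)*(g - 3)*(g + 1)^2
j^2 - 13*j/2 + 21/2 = (j - 7/2)*(j - 3)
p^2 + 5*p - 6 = (p - 1)*(p + 6)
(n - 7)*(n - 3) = n^2 - 10*n + 21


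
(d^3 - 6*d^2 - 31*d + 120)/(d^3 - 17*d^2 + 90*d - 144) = (d + 5)/(d - 6)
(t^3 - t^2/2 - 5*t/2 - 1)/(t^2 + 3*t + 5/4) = 2*(t^2 - t - 2)/(2*t + 5)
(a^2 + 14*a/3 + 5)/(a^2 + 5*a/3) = (a + 3)/a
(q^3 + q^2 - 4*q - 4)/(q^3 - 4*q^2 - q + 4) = (q^2 - 4)/(q^2 - 5*q + 4)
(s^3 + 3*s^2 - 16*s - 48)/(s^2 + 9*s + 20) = (s^2 - s - 12)/(s + 5)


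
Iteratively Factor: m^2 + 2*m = (m)*(m + 2)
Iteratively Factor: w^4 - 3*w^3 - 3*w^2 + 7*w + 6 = (w + 1)*(w^3 - 4*w^2 + w + 6) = (w + 1)^2*(w^2 - 5*w + 6) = (w - 2)*(w + 1)^2*(w - 3)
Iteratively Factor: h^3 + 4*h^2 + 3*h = (h + 3)*(h^2 + h) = (h + 1)*(h + 3)*(h)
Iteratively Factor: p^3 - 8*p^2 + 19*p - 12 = (p - 4)*(p^2 - 4*p + 3) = (p - 4)*(p - 1)*(p - 3)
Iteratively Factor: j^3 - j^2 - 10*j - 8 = (j + 1)*(j^2 - 2*j - 8) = (j + 1)*(j + 2)*(j - 4)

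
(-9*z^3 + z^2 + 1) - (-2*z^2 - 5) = -9*z^3 + 3*z^2 + 6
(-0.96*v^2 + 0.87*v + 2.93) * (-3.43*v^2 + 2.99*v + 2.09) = 3.2928*v^4 - 5.8545*v^3 - 9.455*v^2 + 10.579*v + 6.1237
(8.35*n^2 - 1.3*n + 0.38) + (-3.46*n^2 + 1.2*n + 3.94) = 4.89*n^2 - 0.1*n + 4.32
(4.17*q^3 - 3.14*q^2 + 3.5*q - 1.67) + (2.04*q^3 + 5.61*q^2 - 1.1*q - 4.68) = 6.21*q^3 + 2.47*q^2 + 2.4*q - 6.35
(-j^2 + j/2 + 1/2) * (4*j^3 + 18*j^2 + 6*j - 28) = -4*j^5 - 16*j^4 + 5*j^3 + 40*j^2 - 11*j - 14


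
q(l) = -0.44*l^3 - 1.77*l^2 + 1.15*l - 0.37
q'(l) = -1.32*l^2 - 3.54*l + 1.15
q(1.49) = -4.04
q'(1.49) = -7.06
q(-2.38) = -7.20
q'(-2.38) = 2.10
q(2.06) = -9.36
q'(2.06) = -11.74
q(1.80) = -6.60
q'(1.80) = -9.50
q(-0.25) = -0.76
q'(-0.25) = 1.95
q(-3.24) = -7.71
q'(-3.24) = -1.24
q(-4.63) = 0.03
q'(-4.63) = -10.76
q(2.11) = -9.96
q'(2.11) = -12.20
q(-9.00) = 166.67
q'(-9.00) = -73.91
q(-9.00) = 166.67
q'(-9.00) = -73.91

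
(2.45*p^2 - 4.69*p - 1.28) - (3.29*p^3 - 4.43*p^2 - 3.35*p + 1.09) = -3.29*p^3 + 6.88*p^2 - 1.34*p - 2.37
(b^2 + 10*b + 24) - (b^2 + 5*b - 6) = 5*b + 30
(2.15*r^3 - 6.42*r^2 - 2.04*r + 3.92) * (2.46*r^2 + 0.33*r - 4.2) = 5.289*r^5 - 15.0837*r^4 - 16.167*r^3 + 35.934*r^2 + 9.8616*r - 16.464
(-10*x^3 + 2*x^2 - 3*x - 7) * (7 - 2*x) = 20*x^4 - 74*x^3 + 20*x^2 - 7*x - 49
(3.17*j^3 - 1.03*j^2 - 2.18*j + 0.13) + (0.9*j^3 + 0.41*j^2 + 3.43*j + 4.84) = 4.07*j^3 - 0.62*j^2 + 1.25*j + 4.97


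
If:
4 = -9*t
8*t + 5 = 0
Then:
No Solution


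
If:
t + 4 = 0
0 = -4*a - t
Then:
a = 1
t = -4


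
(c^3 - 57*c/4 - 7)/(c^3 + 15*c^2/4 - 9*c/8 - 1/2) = 2*(4*c^3 - 57*c - 28)/(8*c^3 + 30*c^2 - 9*c - 4)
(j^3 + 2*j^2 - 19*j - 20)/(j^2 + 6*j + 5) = j - 4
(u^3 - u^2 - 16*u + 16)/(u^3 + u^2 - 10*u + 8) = (u - 4)/(u - 2)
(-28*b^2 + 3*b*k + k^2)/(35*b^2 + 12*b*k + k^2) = (-4*b + k)/(5*b + k)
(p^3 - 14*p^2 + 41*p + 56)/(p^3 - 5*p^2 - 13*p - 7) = (p - 8)/(p + 1)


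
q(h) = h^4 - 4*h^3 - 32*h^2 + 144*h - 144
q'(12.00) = 4560.00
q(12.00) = 10800.00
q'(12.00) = 4560.00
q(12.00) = 10800.00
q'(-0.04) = 146.54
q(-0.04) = -149.81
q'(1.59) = 27.98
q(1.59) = -5.63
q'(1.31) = 48.56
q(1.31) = -16.32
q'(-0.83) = 186.57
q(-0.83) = -282.80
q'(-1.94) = 193.79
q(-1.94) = -500.42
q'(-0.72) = 182.37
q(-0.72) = -262.51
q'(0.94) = 76.56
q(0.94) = -39.46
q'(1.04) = 68.96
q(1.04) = -32.18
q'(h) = 4*h^3 - 12*h^2 - 64*h + 144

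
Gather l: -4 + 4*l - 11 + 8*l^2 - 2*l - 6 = 8*l^2 + 2*l - 21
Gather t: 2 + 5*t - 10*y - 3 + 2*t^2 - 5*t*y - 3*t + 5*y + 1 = 2*t^2 + t*(2 - 5*y) - 5*y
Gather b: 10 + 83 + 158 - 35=216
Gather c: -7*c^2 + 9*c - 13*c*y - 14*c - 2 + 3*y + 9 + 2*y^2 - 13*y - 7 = -7*c^2 + c*(-13*y - 5) + 2*y^2 - 10*y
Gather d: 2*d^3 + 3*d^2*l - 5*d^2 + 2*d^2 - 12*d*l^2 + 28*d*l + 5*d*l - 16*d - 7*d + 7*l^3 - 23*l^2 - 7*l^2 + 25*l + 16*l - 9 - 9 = 2*d^3 + d^2*(3*l - 3) + d*(-12*l^2 + 33*l - 23) + 7*l^3 - 30*l^2 + 41*l - 18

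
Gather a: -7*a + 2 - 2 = -7*a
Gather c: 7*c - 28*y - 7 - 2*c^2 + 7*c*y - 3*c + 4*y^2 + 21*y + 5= -2*c^2 + c*(7*y + 4) + 4*y^2 - 7*y - 2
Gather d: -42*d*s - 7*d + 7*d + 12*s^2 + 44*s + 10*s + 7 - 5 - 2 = -42*d*s + 12*s^2 + 54*s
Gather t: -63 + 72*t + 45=72*t - 18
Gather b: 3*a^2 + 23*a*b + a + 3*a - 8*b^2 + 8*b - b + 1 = 3*a^2 + 4*a - 8*b^2 + b*(23*a + 7) + 1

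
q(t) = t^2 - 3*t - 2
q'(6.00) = 9.00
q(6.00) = 16.00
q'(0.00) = -3.00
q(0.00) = -2.00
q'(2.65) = 2.30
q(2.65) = -2.93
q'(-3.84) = -10.68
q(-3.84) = 24.27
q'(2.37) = 1.74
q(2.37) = -3.49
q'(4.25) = 5.50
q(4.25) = 3.31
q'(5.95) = 8.90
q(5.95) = 15.55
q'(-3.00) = -9.00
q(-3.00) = 16.00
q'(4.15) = 5.30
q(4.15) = 2.77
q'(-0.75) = -4.50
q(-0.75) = 0.81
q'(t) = 2*t - 3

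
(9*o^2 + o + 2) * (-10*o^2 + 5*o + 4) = -90*o^4 + 35*o^3 + 21*o^2 + 14*o + 8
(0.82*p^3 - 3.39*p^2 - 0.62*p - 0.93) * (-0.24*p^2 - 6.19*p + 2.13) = -0.1968*p^5 - 4.2622*p^4 + 22.8795*p^3 - 3.1597*p^2 + 4.4361*p - 1.9809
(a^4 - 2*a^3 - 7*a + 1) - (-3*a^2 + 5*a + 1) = a^4 - 2*a^3 + 3*a^2 - 12*a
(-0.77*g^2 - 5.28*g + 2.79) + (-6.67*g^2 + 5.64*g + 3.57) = -7.44*g^2 + 0.359999999999999*g + 6.36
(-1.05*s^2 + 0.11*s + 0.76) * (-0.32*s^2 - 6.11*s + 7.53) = 0.336*s^4 + 6.3803*s^3 - 8.8218*s^2 - 3.8153*s + 5.7228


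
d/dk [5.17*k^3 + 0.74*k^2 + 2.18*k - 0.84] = 15.51*k^2 + 1.48*k + 2.18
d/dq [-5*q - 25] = -5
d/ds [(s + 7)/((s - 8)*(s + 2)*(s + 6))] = (-2*s^3 - 21*s^2 + 268)/(s^6 - 104*s^4 - 192*s^3 + 2704*s^2 + 9984*s + 9216)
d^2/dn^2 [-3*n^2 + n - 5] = -6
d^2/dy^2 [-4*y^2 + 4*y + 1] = -8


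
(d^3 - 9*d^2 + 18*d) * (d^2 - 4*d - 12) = d^5 - 13*d^4 + 42*d^3 + 36*d^2 - 216*d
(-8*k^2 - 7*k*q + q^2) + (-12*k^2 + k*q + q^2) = -20*k^2 - 6*k*q + 2*q^2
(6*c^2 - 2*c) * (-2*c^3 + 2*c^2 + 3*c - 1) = -12*c^5 + 16*c^4 + 14*c^3 - 12*c^2 + 2*c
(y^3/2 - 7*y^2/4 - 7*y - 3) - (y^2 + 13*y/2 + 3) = y^3/2 - 11*y^2/4 - 27*y/2 - 6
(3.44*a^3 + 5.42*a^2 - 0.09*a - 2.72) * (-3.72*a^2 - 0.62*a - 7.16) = -12.7968*a^5 - 22.2952*a^4 - 27.656*a^3 - 28.633*a^2 + 2.3308*a + 19.4752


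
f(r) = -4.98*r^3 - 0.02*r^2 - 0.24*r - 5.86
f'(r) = -14.94*r^2 - 0.04*r - 0.24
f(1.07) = -12.24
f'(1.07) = -17.39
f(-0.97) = -1.10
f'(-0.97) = -14.26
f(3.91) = -304.79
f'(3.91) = -228.80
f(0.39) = -6.25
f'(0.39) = -2.53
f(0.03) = -5.87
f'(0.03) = -0.25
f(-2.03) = 36.20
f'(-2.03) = -61.73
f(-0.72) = -3.84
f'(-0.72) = -7.96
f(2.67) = -101.43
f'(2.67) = -106.85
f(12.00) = -8617.06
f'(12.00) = -2152.08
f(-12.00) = 8599.58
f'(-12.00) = -2151.12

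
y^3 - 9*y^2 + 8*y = y*(y - 8)*(y - 1)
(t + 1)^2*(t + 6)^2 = t^4 + 14*t^3 + 61*t^2 + 84*t + 36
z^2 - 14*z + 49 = (z - 7)^2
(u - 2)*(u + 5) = u^2 + 3*u - 10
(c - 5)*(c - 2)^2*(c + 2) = c^4 - 7*c^3 + 6*c^2 + 28*c - 40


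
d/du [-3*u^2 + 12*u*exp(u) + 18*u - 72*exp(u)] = 12*u*exp(u) - 6*u - 60*exp(u) + 18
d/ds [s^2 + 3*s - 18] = 2*s + 3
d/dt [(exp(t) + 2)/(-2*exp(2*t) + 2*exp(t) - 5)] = (2*exp(2*t) + 8*exp(t) - 9)*exp(t)/(4*exp(4*t) - 8*exp(3*t) + 24*exp(2*t) - 20*exp(t) + 25)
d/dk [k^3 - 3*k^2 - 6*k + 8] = 3*k^2 - 6*k - 6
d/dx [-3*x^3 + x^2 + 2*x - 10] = -9*x^2 + 2*x + 2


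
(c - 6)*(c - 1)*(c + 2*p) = c^3 + 2*c^2*p - 7*c^2 - 14*c*p + 6*c + 12*p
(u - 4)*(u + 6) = u^2 + 2*u - 24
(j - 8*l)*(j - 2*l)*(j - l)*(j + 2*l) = j^4 - 9*j^3*l + 4*j^2*l^2 + 36*j*l^3 - 32*l^4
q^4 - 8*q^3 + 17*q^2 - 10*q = q*(q - 5)*(q - 2)*(q - 1)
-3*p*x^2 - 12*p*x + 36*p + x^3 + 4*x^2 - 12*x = (-3*p + x)*(x - 2)*(x + 6)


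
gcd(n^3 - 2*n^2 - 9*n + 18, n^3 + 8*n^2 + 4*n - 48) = n - 2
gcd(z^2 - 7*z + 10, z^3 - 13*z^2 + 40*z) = z - 5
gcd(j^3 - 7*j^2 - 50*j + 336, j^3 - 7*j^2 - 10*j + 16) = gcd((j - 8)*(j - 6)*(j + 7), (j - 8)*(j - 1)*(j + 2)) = j - 8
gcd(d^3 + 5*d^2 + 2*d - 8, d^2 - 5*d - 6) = 1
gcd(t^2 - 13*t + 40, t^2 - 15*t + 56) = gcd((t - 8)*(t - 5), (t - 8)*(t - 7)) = t - 8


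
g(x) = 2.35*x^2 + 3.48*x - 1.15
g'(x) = 4.7*x + 3.48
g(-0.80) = -2.43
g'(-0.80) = -0.28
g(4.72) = 67.63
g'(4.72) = 25.66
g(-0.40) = -2.17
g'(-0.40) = 1.60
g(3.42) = 38.24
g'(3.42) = 19.55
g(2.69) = 25.22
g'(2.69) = 16.12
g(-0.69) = -2.43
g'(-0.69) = 0.24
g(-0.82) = -2.42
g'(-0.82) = -0.37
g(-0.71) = -2.44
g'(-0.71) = 0.14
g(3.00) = 30.44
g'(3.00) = 17.58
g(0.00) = -1.15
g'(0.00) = 3.48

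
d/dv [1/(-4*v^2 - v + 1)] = (8*v + 1)/(4*v^2 + v - 1)^2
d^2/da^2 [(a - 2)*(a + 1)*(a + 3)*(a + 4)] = 12*a^2 + 36*a + 6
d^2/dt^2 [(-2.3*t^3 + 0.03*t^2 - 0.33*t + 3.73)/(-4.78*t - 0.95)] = (105.10264*t^3 + 62.6658*t^2 + 12.4545*t - 173.500274)/(109.215352*t^3 + 65.11794*t^2 + 12.94185*t + 0.857375)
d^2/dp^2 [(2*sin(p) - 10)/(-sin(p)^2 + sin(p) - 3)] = 2*(sin(p)^5 - 19*sin(p)^4 - 5*sin(p)^3 + 88*sin(p)^2 - 18*sin(p) - 26)/(sin(p)^2 - sin(p) + 3)^3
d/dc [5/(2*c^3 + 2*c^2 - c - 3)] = 5*(-6*c^2 - 4*c + 1)/(2*c^3 + 2*c^2 - c - 3)^2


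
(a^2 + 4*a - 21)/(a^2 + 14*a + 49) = (a - 3)/(a + 7)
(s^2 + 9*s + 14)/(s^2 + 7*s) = (s + 2)/s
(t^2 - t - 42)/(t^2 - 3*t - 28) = (t + 6)/(t + 4)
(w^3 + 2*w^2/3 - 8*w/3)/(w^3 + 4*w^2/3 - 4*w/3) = (3*w - 4)/(3*w - 2)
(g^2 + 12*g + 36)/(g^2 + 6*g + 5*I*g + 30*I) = (g + 6)/(g + 5*I)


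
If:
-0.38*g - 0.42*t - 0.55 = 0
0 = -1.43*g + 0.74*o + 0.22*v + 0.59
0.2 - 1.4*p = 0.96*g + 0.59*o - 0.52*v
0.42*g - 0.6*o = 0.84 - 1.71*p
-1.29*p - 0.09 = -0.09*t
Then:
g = -2.62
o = -3.22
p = 0.00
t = 1.06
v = -8.86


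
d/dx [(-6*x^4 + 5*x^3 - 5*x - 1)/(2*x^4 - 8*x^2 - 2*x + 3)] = (-10*x^6 + 96*x^5 + 26*x^4 - 84*x^3 + 5*x^2 - 16*x - 17)/(4*x^8 - 32*x^6 - 8*x^5 + 76*x^4 + 32*x^3 - 44*x^2 - 12*x + 9)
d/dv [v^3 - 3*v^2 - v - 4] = 3*v^2 - 6*v - 1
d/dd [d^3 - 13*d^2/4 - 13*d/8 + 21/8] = 3*d^2 - 13*d/2 - 13/8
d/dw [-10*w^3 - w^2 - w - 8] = -30*w^2 - 2*w - 1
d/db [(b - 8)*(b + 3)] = 2*b - 5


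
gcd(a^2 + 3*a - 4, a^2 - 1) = a - 1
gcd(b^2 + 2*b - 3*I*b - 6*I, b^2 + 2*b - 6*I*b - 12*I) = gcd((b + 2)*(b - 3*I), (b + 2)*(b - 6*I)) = b + 2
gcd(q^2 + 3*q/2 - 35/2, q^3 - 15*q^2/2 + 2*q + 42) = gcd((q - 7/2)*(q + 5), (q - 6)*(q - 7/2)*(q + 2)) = q - 7/2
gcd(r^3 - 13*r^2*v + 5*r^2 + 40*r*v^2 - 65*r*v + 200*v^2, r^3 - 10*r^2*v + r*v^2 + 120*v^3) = r^2 - 13*r*v + 40*v^2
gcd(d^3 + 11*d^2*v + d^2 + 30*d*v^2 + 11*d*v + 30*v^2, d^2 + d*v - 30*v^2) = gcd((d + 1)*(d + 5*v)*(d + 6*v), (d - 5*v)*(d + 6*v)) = d + 6*v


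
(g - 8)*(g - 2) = g^2 - 10*g + 16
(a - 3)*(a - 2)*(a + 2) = a^3 - 3*a^2 - 4*a + 12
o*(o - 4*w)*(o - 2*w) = o^3 - 6*o^2*w + 8*o*w^2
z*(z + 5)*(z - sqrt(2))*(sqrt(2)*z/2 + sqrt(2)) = sqrt(2)*z^4/2 - z^3 + 7*sqrt(2)*z^3/2 - 7*z^2 + 5*sqrt(2)*z^2 - 10*z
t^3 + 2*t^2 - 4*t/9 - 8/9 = (t - 2/3)*(t + 2/3)*(t + 2)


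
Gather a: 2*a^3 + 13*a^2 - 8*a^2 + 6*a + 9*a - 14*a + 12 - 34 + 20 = 2*a^3 + 5*a^2 + a - 2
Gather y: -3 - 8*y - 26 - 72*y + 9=-80*y - 20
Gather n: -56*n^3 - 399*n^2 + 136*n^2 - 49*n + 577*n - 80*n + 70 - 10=-56*n^3 - 263*n^2 + 448*n + 60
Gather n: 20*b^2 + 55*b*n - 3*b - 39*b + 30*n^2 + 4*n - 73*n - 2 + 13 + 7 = 20*b^2 - 42*b + 30*n^2 + n*(55*b - 69) + 18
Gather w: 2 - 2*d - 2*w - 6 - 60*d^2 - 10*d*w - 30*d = -60*d^2 - 32*d + w*(-10*d - 2) - 4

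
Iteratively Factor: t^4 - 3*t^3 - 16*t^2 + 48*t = (t + 4)*(t^3 - 7*t^2 + 12*t) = (t - 4)*(t + 4)*(t^2 - 3*t) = (t - 4)*(t - 3)*(t + 4)*(t)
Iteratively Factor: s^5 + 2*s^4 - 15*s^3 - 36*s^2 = (s + 3)*(s^4 - s^3 - 12*s^2) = (s - 4)*(s + 3)*(s^3 + 3*s^2) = (s - 4)*(s + 3)^2*(s^2) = s*(s - 4)*(s + 3)^2*(s)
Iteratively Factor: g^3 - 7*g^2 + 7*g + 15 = (g - 3)*(g^2 - 4*g - 5) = (g - 5)*(g - 3)*(g + 1)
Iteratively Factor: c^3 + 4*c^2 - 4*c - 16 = (c + 2)*(c^2 + 2*c - 8) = (c - 2)*(c + 2)*(c + 4)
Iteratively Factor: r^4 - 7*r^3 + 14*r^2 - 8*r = (r)*(r^3 - 7*r^2 + 14*r - 8) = r*(r - 4)*(r^2 - 3*r + 2) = r*(r - 4)*(r - 2)*(r - 1)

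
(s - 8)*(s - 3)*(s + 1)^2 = s^4 - 9*s^3 + 3*s^2 + 37*s + 24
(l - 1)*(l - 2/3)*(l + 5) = l^3 + 10*l^2/3 - 23*l/3 + 10/3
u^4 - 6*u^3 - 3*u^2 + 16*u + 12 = (u - 6)*(u - 2)*(u + 1)^2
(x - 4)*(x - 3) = x^2 - 7*x + 12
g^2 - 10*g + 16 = (g - 8)*(g - 2)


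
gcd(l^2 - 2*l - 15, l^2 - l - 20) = l - 5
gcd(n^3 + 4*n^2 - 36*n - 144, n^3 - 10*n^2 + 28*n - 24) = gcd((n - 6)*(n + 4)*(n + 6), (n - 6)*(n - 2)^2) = n - 6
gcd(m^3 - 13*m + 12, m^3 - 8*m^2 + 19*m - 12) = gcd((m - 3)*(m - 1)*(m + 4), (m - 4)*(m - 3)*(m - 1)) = m^2 - 4*m + 3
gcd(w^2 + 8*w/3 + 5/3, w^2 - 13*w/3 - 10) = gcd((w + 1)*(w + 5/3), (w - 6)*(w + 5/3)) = w + 5/3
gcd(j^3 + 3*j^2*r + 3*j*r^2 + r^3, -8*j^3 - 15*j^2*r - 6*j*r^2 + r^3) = j^2 + 2*j*r + r^2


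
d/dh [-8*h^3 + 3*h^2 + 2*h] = -24*h^2 + 6*h + 2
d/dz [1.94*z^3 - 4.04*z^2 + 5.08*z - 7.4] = 5.82*z^2 - 8.08*z + 5.08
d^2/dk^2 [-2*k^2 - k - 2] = -4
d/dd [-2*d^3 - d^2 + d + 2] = -6*d^2 - 2*d + 1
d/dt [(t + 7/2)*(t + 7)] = 2*t + 21/2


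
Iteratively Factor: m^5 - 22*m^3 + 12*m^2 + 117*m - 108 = (m + 3)*(m^4 - 3*m^3 - 13*m^2 + 51*m - 36) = (m - 3)*(m + 3)*(m^3 - 13*m + 12) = (m - 3)*(m + 3)*(m + 4)*(m^2 - 4*m + 3) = (m - 3)*(m - 1)*(m + 3)*(m + 4)*(m - 3)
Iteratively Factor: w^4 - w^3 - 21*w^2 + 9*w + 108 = (w - 4)*(w^3 + 3*w^2 - 9*w - 27) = (w - 4)*(w + 3)*(w^2 - 9) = (w - 4)*(w + 3)^2*(w - 3)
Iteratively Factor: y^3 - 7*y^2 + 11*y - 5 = (y - 1)*(y^2 - 6*y + 5) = (y - 1)^2*(y - 5)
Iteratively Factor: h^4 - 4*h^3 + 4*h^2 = (h - 2)*(h^3 - 2*h^2) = (h - 2)^2*(h^2) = h*(h - 2)^2*(h)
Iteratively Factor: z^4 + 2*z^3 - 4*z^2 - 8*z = (z)*(z^3 + 2*z^2 - 4*z - 8) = z*(z - 2)*(z^2 + 4*z + 4) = z*(z - 2)*(z + 2)*(z + 2)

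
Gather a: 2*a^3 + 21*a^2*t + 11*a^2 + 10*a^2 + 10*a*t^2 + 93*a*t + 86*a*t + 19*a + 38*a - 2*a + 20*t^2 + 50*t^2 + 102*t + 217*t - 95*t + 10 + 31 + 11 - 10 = 2*a^3 + a^2*(21*t + 21) + a*(10*t^2 + 179*t + 55) + 70*t^2 + 224*t + 42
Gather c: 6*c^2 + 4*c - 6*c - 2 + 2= 6*c^2 - 2*c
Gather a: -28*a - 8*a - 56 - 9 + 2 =-36*a - 63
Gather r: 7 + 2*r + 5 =2*r + 12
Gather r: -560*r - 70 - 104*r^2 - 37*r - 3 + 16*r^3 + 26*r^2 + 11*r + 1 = 16*r^3 - 78*r^2 - 586*r - 72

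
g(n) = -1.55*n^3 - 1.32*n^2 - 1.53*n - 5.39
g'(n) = -4.65*n^2 - 2.64*n - 1.53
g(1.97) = -25.38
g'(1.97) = -24.78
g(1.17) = -11.47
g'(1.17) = -10.98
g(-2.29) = 9.81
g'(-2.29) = -19.87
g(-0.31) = -5.00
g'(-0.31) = -1.16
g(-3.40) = 45.47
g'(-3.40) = -46.31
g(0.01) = -5.41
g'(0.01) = -1.56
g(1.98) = -25.63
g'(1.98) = -24.99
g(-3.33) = 42.30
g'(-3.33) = -44.30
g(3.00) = -63.71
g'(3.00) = -51.30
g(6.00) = -396.89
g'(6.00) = -184.77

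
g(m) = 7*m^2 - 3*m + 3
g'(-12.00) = -171.00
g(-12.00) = 1047.00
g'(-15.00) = -213.00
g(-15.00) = 1623.00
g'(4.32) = 57.48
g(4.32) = 120.68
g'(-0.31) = -7.34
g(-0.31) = 4.60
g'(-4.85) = -70.90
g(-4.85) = 182.21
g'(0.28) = 0.92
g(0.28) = 2.71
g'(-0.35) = -7.90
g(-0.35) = 4.91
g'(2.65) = 34.10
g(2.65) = 44.21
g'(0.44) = 3.16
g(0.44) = 3.04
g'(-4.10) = -60.40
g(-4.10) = 132.97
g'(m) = 14*m - 3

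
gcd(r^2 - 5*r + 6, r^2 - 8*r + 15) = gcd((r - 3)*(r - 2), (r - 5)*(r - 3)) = r - 3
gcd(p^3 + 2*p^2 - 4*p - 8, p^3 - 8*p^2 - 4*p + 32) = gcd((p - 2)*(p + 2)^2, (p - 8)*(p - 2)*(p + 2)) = p^2 - 4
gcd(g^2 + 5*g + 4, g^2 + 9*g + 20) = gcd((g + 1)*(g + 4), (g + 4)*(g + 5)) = g + 4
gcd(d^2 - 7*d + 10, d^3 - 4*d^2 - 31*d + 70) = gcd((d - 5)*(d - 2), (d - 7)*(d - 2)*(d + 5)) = d - 2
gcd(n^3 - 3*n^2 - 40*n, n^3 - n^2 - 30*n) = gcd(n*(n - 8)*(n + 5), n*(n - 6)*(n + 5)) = n^2 + 5*n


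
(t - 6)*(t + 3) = t^2 - 3*t - 18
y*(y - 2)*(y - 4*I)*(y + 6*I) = y^4 - 2*y^3 + 2*I*y^3 + 24*y^2 - 4*I*y^2 - 48*y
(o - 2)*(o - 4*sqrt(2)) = o^2 - 4*sqrt(2)*o - 2*o + 8*sqrt(2)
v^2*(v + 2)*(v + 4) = v^4 + 6*v^3 + 8*v^2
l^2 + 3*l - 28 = (l - 4)*(l + 7)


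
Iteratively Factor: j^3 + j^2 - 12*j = (j + 4)*(j^2 - 3*j) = (j - 3)*(j + 4)*(j)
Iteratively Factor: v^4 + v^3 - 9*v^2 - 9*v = (v + 1)*(v^3 - 9*v) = (v + 1)*(v + 3)*(v^2 - 3*v) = v*(v + 1)*(v + 3)*(v - 3)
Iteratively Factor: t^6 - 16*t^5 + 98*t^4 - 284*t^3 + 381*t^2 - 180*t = (t - 3)*(t^5 - 13*t^4 + 59*t^3 - 107*t^2 + 60*t) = (t - 3)*(t - 1)*(t^4 - 12*t^3 + 47*t^2 - 60*t) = (t - 5)*(t - 3)*(t - 1)*(t^3 - 7*t^2 + 12*t) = t*(t - 5)*(t - 3)*(t - 1)*(t^2 - 7*t + 12) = t*(t - 5)*(t - 4)*(t - 3)*(t - 1)*(t - 3)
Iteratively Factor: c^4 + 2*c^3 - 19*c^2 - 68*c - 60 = (c + 2)*(c^3 - 19*c - 30) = (c - 5)*(c + 2)*(c^2 + 5*c + 6) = (c - 5)*(c + 2)*(c + 3)*(c + 2)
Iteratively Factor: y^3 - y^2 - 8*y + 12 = (y - 2)*(y^2 + y - 6) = (y - 2)*(y + 3)*(y - 2)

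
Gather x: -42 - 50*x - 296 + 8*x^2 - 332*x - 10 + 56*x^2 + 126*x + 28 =64*x^2 - 256*x - 320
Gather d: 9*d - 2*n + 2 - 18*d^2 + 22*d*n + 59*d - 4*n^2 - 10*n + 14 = -18*d^2 + d*(22*n + 68) - 4*n^2 - 12*n + 16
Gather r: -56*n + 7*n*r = 7*n*r - 56*n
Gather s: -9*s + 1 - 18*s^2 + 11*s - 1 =-18*s^2 + 2*s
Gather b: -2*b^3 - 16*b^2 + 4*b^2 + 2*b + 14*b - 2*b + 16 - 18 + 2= -2*b^3 - 12*b^2 + 14*b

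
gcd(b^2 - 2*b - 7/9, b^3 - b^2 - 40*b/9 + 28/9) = b - 7/3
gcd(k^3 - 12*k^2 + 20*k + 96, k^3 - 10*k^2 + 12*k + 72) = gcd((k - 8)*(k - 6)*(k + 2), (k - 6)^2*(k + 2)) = k^2 - 4*k - 12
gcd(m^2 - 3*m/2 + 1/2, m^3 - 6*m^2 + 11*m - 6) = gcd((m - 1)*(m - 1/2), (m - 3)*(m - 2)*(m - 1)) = m - 1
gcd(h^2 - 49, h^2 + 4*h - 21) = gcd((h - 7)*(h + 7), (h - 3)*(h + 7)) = h + 7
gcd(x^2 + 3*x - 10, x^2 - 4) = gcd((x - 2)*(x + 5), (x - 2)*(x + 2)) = x - 2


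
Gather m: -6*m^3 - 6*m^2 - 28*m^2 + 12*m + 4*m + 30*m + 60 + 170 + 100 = -6*m^3 - 34*m^2 + 46*m + 330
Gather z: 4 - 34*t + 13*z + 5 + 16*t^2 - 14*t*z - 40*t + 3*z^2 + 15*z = 16*t^2 - 74*t + 3*z^2 + z*(28 - 14*t) + 9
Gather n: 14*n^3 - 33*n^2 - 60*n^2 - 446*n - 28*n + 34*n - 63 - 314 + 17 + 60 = 14*n^3 - 93*n^2 - 440*n - 300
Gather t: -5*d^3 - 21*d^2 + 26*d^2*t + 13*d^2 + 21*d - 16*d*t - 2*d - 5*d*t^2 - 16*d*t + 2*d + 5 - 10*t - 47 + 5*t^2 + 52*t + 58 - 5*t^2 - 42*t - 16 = -5*d^3 - 8*d^2 - 5*d*t^2 + 21*d + t*(26*d^2 - 32*d)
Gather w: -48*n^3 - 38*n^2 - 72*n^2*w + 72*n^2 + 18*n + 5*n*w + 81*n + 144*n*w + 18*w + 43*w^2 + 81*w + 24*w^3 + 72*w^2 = -48*n^3 + 34*n^2 + 99*n + 24*w^3 + 115*w^2 + w*(-72*n^2 + 149*n + 99)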